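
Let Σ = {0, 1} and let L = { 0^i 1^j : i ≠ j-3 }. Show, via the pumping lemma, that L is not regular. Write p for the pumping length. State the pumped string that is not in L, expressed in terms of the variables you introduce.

Assume L is regular; let p be its pumping constant.
Choose w = 0^p 1^{p+p!+3}. Since p ≠ (p+p!+3)-3 = p+p!, w ∈ L; and |w| ≥ p.
Write w = xyz as guaranteed by the lemma, with |xy| ≤ p and |y| > 0.
The first p characters of w are 0's, so xy (and hence y) consists only of 0's. Write y = 0^k, 1 ≤ k ≤ p.
Since 1 ≤ k ≤ p, k divides p!; set t = 1 + p!/k. Then xy^t z has p + (p!/k)·k = p + p! copies of 0. Now the 0-count is p+p! and (1-count)-3 = (p+p!+3)-3 = p+p!, so i ≠ j-3 fails. So xy^t z = 0^{p+p!} 1^{p+p!+3} ∉ L.
Contradiction. Therefore L is not regular.

0^{p+p!} 1^{p+p!+3}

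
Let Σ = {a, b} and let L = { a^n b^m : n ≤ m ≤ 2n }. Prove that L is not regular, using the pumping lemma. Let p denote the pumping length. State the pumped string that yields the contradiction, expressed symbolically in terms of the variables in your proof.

Suppose for contradiction that L is regular, and let p be the pumping length.
Take w = a^p b^p ∈ L (since p ≤ p ≤ 2p), with |w| = 2p ≥ p.
Write w = xyz as guaranteed by the lemma, with |xy| ≤ p and |y| ≥ 1.
Since the first p symbols of w are all a's and |xy| ≤ p, y lies entirely in the leading a-block: y = a^k for some k with 1 ≤ k ≤ p.
Pump with i = 2: xy^2z = a^{p+k} b^p. Now n = p+k > p = m, so the condition n ≤ m fails. Thus xy^2z ∉ L.
Contradiction. Therefore L is not regular.

a^{p+k} b^p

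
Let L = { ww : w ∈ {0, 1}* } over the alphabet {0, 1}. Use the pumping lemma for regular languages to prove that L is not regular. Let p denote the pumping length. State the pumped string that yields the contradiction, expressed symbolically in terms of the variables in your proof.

0^{p+k} 1^p 0^p 1^p

Assume L is regular; let p be its pumping constant.
Take w = 0^p 1^p 0^p 1^p = uu where u = 0^p1^p; then w ∈ L and |w| = 4p ≥ p.
Write w = xyz as guaranteed by the lemma, with |xy| ≤ p and y is nonempty.
Since the first p symbols of w are all 0's and |xy| ≤ p, y lies entirely in the leading 0-block: y = 0^k for some k with 1 ≤ k ≤ p.
Pump with i = 2: xy^2z = 0^{p+k} 1^p 0^p 1^p, of length 4p+k. Suppose this equals vv. The string starts with 0 and ends with 1, so v does too; thus the boundary between the two copies of v is a 1→0 transition. There is exactly one such transition, at position 2p+k, so |v| = 2p+k and |vv| = 4p+2k ≠ 4p+k since k ≥ 1. So xy^2z ∉ L.
This is a contradiction; hence L is not regular.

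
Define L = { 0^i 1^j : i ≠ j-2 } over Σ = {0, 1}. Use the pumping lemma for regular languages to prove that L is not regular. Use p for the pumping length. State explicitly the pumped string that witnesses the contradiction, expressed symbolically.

0^{p+p!} 1^{p+p!+2}

Assume L is regular; let p be its pumping constant.
Choose w = 0^p 1^{p+p!+2}. Since p ≠ (p+p!+2)-2 = p+p!, w ∈ L; and |w| ≥ p.
By the pumping lemma, w = xyz with |xy| ≤ p and y is nonempty.
The first p characters of w are 0's, so xy (and hence y) consists only of 0's. Write y = 0^k, 1 ≤ k ≤ p.
Since 1 ≤ k ≤ p, k divides p!; set t = 1 + p!/k. Then xy^t z has p + (p!/k)·k = p + p! copies of 0. Now the 0-count is p+p! and (1-count)-2 = (p+p!+2)-2 = p+p!, so i ≠ j-2 fails. So xy^t z = 0^{p+p!} 1^{p+p!+2} ∉ L.
Contradiction. Therefore L is not regular.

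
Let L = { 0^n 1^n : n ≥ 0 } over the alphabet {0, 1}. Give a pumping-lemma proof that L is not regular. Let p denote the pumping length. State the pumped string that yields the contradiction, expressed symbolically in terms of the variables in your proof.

0^{p+k} 1^p

Toward a contradiction, assume L is regular with pumping length p.
Take w = 0^p 1^p. Then w ∈ L and |w| = 2p ≥ p.
Write w = xyz as guaranteed by the lemma, with |xy| ≤ p and y is nonempty.
Since the first p symbols of w are all 0's and |xy| ≤ p, y lies entirely in the leading 0-block: y = 0^k for some k with 1 ≤ k ≤ p.
Pump with i = 2: xy^2z = 0^{p+k} 1^p. For this to lie in L we would need p = p+k, which forces k = 0. But k ≥ 1, so xy^2z ∉ L.
This is a contradiction; hence L is not regular.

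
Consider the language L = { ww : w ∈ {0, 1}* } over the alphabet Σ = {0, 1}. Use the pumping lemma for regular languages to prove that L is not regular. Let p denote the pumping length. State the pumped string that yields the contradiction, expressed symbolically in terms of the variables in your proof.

0^{p+k} 1^p 0^p 1^p

Suppose for contradiction that L is regular, and let p be the pumping length.
Take w = 0^p 1^p 0^p 1^p = uu where u = 0^p1^p; then w ∈ L and |w| = 4p ≥ p.
Write w = xyz as guaranteed by the lemma, with |xy| ≤ p and |y| > 0.
Since the first p symbols of w are all 0's and |xy| ≤ p, y lies entirely in the leading 0-block: y = 0^k for some k with 1 ≤ k ≤ p.
Pump with i = 2: xy^2z = 0^{p+k} 1^p 0^p 1^p, of length 4p+k. Suppose this equals vv. The string starts with 0 and ends with 1, so v does too; thus the boundary between the two copies of v is a 1→0 transition. There is exactly one such transition, at position 2p+k, so |v| = 2p+k and |vv| = 4p+2k ≠ 4p+k since k ≥ 1. So xy^2z ∉ L.
This is a contradiction; hence L is not regular.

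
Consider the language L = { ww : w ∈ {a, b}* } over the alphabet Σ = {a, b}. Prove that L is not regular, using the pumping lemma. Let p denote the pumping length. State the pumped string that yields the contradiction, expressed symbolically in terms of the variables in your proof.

Assume L is regular. Let p be the pumping length given by the pumping lemma.
Take w = a^p b^p a^p b^p = uu where u = a^pb^p; then w ∈ L and |w| = 4p ≥ p.
The pumping lemma gives a decomposition w = xyz where |xy| ≤ p and |y| > 0.
Because |xy| ≤ p and w begins with p copies of a, we have y = a^k with 1 ≤ k ≤ p.
Pump with i = 2: xy^2z = a^{p+k} b^p a^p b^p, of length 4p+k. Suppose this equals vv. The string starts with a and ends with b, so v does too; thus the boundary between the two copies of v is a b→a transition. There is exactly one such transition, at position 2p+k, so |v| = 2p+k and |vv| = 4p+2k ≠ 4p+k since k ≥ 1. So xy^2z ∉ L.
This is a contradiction; hence L is not regular.

a^{p+k} b^p a^p b^p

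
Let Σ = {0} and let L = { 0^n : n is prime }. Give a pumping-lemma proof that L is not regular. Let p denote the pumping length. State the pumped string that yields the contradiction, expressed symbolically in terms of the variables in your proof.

0^{q(1+k)}

Assume L is regular; let p be its pumping constant.
Let q be a prime with q ≥ p+2 (infinitely many primes exist), and take w = 0^q ∈ L with |w| = q ≥ p.
Write w = xyz as guaranteed by the lemma, with |xy| ≤ p and |y| > 0.
Then y = 0^k for some k with 1 ≤ k ≤ p.
Since 1 ≤ k ≤ p, |xz| = q-k. Pump with i = q+1: |xy^{q+1}z| = (q-k)+(q+1)k = q+qk = q(1+k), which is composite (both factors ≥ 2). So xy^{q+1}z = 0^{q(1+k)} ∉ L.
This contradicts the pumping lemma, so L is not regular.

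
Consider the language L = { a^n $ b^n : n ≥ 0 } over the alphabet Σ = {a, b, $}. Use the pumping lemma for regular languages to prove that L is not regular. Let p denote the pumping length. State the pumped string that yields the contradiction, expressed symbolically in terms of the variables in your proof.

a^{p+k} $ b^p

Assume L is regular. Let p be the pumping length given by the pumping lemma.
Take w = a^p $ b^p ∈ L with |w| = 2p+1 ≥ p.
Write w = xyz as guaranteed by the lemma, with |xy| ≤ p and |y| ≥ 1.
Since the first p symbols of w are all a's and |xy| ≤ p, y lies entirely in the leading a-block: y = a^k for some k with 1 ≤ k ≤ p.
Pump with i = 2: xy^2z = a^{p+k} $ b^p, which would require p+k = p. But k ≥ 1, so xy^2z ∉ L.
This is a contradiction; hence L is not regular.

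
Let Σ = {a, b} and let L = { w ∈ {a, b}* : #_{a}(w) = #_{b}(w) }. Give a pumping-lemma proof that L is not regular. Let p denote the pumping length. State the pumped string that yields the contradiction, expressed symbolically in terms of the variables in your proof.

a^{p+k} b^p

Assume L is regular; let p be its pumping constant.
Choose w = a^p b^p ∈ L with |w| = 2p ≥ p.
By the pumping lemma, w = xyz with |xy| ≤ p and |y| ≥ 1.
Since the first p symbols of w are all a's and |xy| ≤ p, y lies entirely in the leading a-block: y = a^k for some k with 1 ≤ k ≤ p.
Pump with i = 2: xy^2z = a^{p+k} b^p has p+k occurrences of a but only p of b. Since k ≥ 1 the counts differ, so xy^2z ∉ L.
This is a contradiction; hence L is not regular.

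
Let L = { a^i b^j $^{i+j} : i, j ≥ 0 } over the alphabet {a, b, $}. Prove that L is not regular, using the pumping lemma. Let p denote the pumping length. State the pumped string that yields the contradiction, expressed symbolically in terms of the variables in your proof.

Suppose for contradiction that L is regular, and let p be the pumping length.
Take w = a^p b^p $^{2p} ∈ L (with i=j=p, i+j=2p), |w| = 4p ≥ p.
By the pumping lemma, w = xyz with |xy| ≤ p and |y| > 0.
The first p characters of w are a's, so xy (and hence y) consists only of a's. Write y = a^k, 1 ≤ k ≤ p.
Consider xy^2z = a^{p+k} b^p $^{2p}. Now the a- and b-counts sum to 2p+k, but the $-count is 2p ≠ 2p+k. So xy^2z ∉ L.
This is a contradiction; hence L is not regular.

a^{p+k} b^p $^{2p}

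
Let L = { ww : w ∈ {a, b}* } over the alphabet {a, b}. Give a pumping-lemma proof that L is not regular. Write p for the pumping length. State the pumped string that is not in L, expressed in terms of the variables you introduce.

a^{p+k} b^p a^p b^p

Assume L is regular; let p be its pumping constant.
Take w = a^p b^p a^p b^p = uu where u = a^pb^p; then w ∈ L and |w| = 4p ≥ p.
The pumping lemma gives a decomposition w = xyz where |xy| ≤ p and |y| ≥ 1.
The first p characters of w are a's, so xy (and hence y) consists only of a's. Write y = a^k, 1 ≤ k ≤ p.
Pump with i = 2: xy^2z = a^{p+k} b^p a^p b^p, of length 4p+k. Suppose this equals vv. The string starts with a and ends with b, so v does too; thus the boundary between the two copies of v is a b→a transition. There is exactly one such transition, at position 2p+k, so |v| = 2p+k and |vv| = 4p+2k ≠ 4p+k since k ≥ 1. So xy^2z ∉ L.
This is a contradiction; hence L is not regular.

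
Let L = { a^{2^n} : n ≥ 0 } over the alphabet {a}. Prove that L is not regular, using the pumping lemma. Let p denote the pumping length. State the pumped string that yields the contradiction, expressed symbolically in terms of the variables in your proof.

Suppose for contradiction that L is regular, and let p be the pumping length.
Take w = a^{2^p} ∈ L with |w| = 2^p ≥ p.
Write w = xyz as guaranteed by the lemma, with |xy| ≤ p and |y| > 0.
Then y = a^k for some k with 1 ≤ k ≤ p.
Pump with i = 2: xy^2z = a^{2^p+k}. Since 1 ≤ k ≤ p < 2^p, we have 2^p < 2^p+k < 2^{p+1}, so 2^p+k is not a power of 2. So xy^2z ∉ L.
This contradicts the pumping lemma, so L is not regular.

a^{2^p+k}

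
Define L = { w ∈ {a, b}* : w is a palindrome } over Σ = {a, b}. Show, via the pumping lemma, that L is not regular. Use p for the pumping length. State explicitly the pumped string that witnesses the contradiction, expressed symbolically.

a^{p+k} b a^p

Suppose for contradiction that L is regular, and let p be the pumping length.
Take w = a^p b a^p, a palindrome of length 2p+1 ≥ p.
The pumping lemma gives a decomposition w = xyz where |xy| ≤ p and |y| ≥ 1.
Since the first p symbols of w are all a's and |xy| ≤ p, y lies entirely in the leading a-block: y = a^k for some k with 1 ≤ k ≤ p.
Pump with i = 2: xy^2z = a^{p+k} b a^p. Its reverse is a^p b a^{p+k}, which differs from xy^2z since k ≥ 1. So xy^2z is not a palindrome and xy^2z ∉ L.
This is a contradiction; hence L is not regular.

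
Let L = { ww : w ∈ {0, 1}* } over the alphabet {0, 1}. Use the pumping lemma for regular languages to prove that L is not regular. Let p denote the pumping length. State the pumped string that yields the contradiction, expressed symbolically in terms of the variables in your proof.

Assume L is regular; let p be its pumping constant.
Take w = 0^p 1^p 0^p 1^p = uu where u = 0^p1^p; then w ∈ L and |w| = 4p ≥ p.
The pumping lemma gives a decomposition w = xyz where |xy| ≤ p and |y| ≥ 1.
Because |xy| ≤ p and w begins with p copies of 0, we have y = 0^k with 1 ≤ k ≤ p.
Pump with i = 2: xy^2z = 0^{p+k} 1^p 0^p 1^p, of length 4p+k. Suppose this equals vv. The string starts with 0 and ends with 1, so v does too; thus the boundary between the two copies of v is a 1→0 transition. There is exactly one such transition, at position 2p+k, so |v| = 2p+k and |vv| = 4p+2k ≠ 4p+k since k ≥ 1. So xy^2z ∉ L.
This is a contradiction; hence L is not regular.

0^{p+k} 1^p 0^p 1^p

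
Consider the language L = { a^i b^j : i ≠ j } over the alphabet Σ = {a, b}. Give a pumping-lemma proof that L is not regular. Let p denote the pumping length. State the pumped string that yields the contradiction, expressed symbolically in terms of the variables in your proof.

a^{p+p!} b^{p+p!}

Assume L is regular; let p be its pumping constant.
Choose w = a^p b^{p+p!}. Since p ≠ p+p!, w ∈ L; and |w| ≥ p.
By the pumping lemma, w = xyz with |xy| ≤ p and y is nonempty.
Since the first p symbols of w are all a's and |xy| ≤ p, y lies entirely in the leading a-block: y = a^k for some k with 1 ≤ k ≤ p.
Since 1 ≤ k ≤ p, k divides p!; set t = 1 + p!/k. Then xy^t z has p + (p!/k)·k = p + p! copies of a. Now the a-count equals the b-count, so i ≠ j fails. So xy^t z = a^{p+p!} b^{p+p!} ∉ L.
This is a contradiction; hence L is not regular.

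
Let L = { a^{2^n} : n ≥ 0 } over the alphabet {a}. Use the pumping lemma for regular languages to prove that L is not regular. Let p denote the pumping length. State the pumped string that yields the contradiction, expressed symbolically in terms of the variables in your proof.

a^{2^p+k}

Assume L is regular. Let p be the pumping length given by the pumping lemma.
Take w = a^{2^p} ∈ L with |w| = 2^p ≥ p.
By the pumping lemma, w = xyz with |xy| ≤ p and y is nonempty.
Then y = a^k for some k with 1 ≤ k ≤ p.
Pump with i = 2: xy^2z = a^{2^p+k}. Since 1 ≤ k ≤ p < 2^p, we have 2^p < 2^p+k < 2^{p+1}, so 2^p+k is not a power of 2. So xy^2z ∉ L.
Contradiction. Therefore L is not regular.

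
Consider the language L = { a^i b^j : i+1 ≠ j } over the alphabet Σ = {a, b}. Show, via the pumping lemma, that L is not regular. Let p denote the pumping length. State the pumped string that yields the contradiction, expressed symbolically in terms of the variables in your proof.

Assume L is regular. Let p be the pumping length given by the pumping lemma.
Choose w = a^p b^{p+p!+1}. Since p ≠ (p+p!+1)-1 = p+p!, w ∈ L; and |w| ≥ p.
By the pumping lemma, w = xyz with |xy| ≤ p and |y| ≥ 1.
Because |xy| ≤ p and w begins with p copies of a, we have y = a^k with 1 ≤ k ≤ p.
Since 1 ≤ k ≤ p, k divides p!; set t = 1 + p!/k. Then xy^t z has p + (p!/k)·k = p + p! copies of a. Now the a-count is p+p! and (b-count)-1 = (p+p!+1)-1 = p+p!, so i+1 ≠ j fails. So xy^t z = a^{p+p!} b^{p+p!+1} ∉ L.
This contradicts the pumping lemma, so L is not regular.

a^{p+p!} b^{p+p!+1}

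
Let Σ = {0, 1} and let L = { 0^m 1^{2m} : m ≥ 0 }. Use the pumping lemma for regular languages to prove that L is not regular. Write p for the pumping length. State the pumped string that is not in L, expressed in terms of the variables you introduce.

Assume L is regular. Let p be the pumping length given by the pumping lemma.
Choose w = 0^p 1^{2p}, which is in L with |w| = 3p ≥ p.
Write w = xyz as guaranteed by the lemma, with |xy| ≤ p and |y| ≥ 1.
The first p characters of w are 0's, so xy (and hence y) consists only of 0's. Write y = 0^k, 1 ≤ k ≤ p.
Pump with i = 2: xy^2z = 0^{p+k} 1^{2p}. For this to lie in L we would need 2p = 2(p+k), which forces k = 0. But k ≥ 1, so xy^2z ∉ L.
Contradiction. Therefore L is not regular.

0^{p+k} 1^{2p}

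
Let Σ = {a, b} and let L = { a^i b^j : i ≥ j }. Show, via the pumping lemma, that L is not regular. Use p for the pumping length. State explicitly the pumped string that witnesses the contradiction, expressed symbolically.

Assume L is regular; let p be its pumping constant.
Choose w = a^p b^p ∈ L, with |w| = 2p ≥ p.
Write w = xyz as guaranteed by the lemma, with |xy| ≤ p and y is nonempty.
The first p characters of w are a's, so xy (and hence y) consists only of a's. Write y = a^k, 1 ≤ k ≤ p.
Consider xy^0z = xz = a^{p-k} b^p. Since k ≥ 1, the a-count p-k is less than p, so i ≥ j fails; thus xz ∉ L.
Contradiction. Therefore L is not regular.

a^{p-k} b^p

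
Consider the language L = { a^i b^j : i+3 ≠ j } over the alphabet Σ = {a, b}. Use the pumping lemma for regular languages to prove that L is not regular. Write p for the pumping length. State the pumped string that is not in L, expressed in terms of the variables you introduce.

a^{p+p!} b^{p+p!+3}

Suppose for contradiction that L is regular, and let p be the pumping length.
Choose w = a^p b^{p+p!+3}. Since p ≠ (p+p!+3)-3 = p+p!, w ∈ L; and |w| ≥ p.
Write w = xyz as guaranteed by the lemma, with |xy| ≤ p and |y| ≥ 1.
Since the first p symbols of w are all a's and |xy| ≤ p, y lies entirely in the leading a-block: y = a^k for some k with 1 ≤ k ≤ p.
Since 1 ≤ k ≤ p, k divides p!; set t = 1 + p!/k. Then xy^t z has p + (p!/k)·k = p + p! copies of a. Now the a-count is p+p! and (b-count)-3 = (p+p!+3)-3 = p+p!, so i+3 ≠ j fails. So xy^t z = a^{p+p!} b^{p+p!+3} ∉ L.
This contradicts the pumping lemma, so L is not regular.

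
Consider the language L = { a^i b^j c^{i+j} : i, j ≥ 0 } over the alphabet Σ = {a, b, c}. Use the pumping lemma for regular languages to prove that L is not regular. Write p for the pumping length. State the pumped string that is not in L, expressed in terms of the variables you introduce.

Suppose for contradiction that L is regular, and let p be the pumping length.
Take w = a^p b^p c^{2p} ∈ L (with i=j=p, i+j=2p), |w| = 4p ≥ p.
The pumping lemma gives a decomposition w = xyz where |xy| ≤ p and |y| ≥ 1.
Since the first p symbols of w are all a's and |xy| ≤ p, y lies entirely in the leading a-block: y = a^k for some k with 1 ≤ k ≤ p.
Consider xy^2z = a^{p+k} b^p c^{2p}. Now the a- and b-counts sum to 2p+k, but the c-count is 2p ≠ 2p+k. So xy^2z ∉ L.
This contradicts the pumping lemma, so L is not regular.

a^{p+k} b^p c^{2p}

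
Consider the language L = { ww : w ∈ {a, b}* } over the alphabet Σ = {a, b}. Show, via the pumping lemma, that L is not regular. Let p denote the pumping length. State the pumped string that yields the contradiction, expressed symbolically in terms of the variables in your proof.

Assume L is regular; let p be its pumping constant.
Take w = a^p b^p a^p b^p = uu where u = a^pb^p; then w ∈ L and |w| = 4p ≥ p.
The pumping lemma gives a decomposition w = xyz where |xy| ≤ p and y is nonempty.
The first p characters of w are a's, so xy (and hence y) consists only of a's. Write y = a^k, 1 ≤ k ≤ p.
Pump with i = 2: xy^2z = a^{p+k} b^p a^p b^p, of length 4p+k. Suppose this equals vv. The string starts with a and ends with b, so v does too; thus the boundary between the two copies of v is a b→a transition. There is exactly one such transition, at position 2p+k, so |v| = 2p+k and |vv| = 4p+2k ≠ 4p+k since k ≥ 1. So xy^2z ∉ L.
This is a contradiction; hence L is not regular.

a^{p+k} b^p a^p b^p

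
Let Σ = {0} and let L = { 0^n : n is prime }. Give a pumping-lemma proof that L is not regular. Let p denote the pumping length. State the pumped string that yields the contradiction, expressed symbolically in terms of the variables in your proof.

0^{q(1+k)}

Assume L is regular. Let p be the pumping length given by the pumping lemma.
Let q be a prime with q ≥ p+2 (infinitely many primes exist), and take w = 0^q ∈ L with |w| = q ≥ p.
By the pumping lemma, w = xyz with |xy| ≤ p and |y| > 0.
Then y = 0^k for some k with 1 ≤ k ≤ p.
Since 1 ≤ k ≤ p, |xz| = q-k. Pump with i = q+1: |xy^{q+1}z| = (q-k)+(q+1)k = q+qk = q(1+k), which is composite (both factors ≥ 2). So xy^{q+1}z = 0^{q(1+k)} ∉ L.
Contradiction. Therefore L is not regular.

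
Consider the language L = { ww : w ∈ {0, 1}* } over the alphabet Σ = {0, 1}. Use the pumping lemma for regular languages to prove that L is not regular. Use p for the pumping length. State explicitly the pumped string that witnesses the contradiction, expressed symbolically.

0^{p+k} 1^p 0^p 1^p

Suppose for contradiction that L is regular, and let p be the pumping length.
Take w = 0^p 1^p 0^p 1^p = uu where u = 0^p1^p; then w ∈ L and |w| = 4p ≥ p.
Write w = xyz as guaranteed by the lemma, with |xy| ≤ p and y is nonempty.
Since the first p symbols of w are all 0's and |xy| ≤ p, y lies entirely in the leading 0-block: y = 0^k for some k with 1 ≤ k ≤ p.
Pump with i = 2: xy^2z = 0^{p+k} 1^p 0^p 1^p, of length 4p+k. Suppose this equals vv. The string starts with 0 and ends with 1, so v does too; thus the boundary between the two copies of v is a 1→0 transition. There is exactly one such transition, at position 2p+k, so |v| = 2p+k and |vv| = 4p+2k ≠ 4p+k since k ≥ 1. So xy^2z ∉ L.
This contradicts the pumping lemma, so L is not regular.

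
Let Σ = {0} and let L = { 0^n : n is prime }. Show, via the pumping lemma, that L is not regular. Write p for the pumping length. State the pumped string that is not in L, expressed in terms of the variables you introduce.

Toward a contradiction, assume L is regular with pumping length p.
Let q be a prime with q ≥ p+2 (infinitely many primes exist), and take w = 0^q ∈ L with |w| = q ≥ p.
By the pumping lemma, w = xyz with |xy| ≤ p and |y| ≥ 1.
Then y = 0^k for some k with 1 ≤ k ≤ p.
Since 1 ≤ k ≤ p, |xz| = q-k. Pump with i = q+1: |xy^{q+1}z| = (q-k)+(q+1)k = q+qk = q(1+k), which is composite (both factors ≥ 2). So xy^{q+1}z = 0^{q(1+k)} ∉ L.
This contradicts the pumping lemma, so L is not regular.

0^{q(1+k)}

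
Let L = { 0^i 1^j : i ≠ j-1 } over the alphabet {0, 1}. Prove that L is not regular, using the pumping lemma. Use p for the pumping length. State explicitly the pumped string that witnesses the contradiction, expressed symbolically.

Assume L is regular. Let p be the pumping length given by the pumping lemma.
Choose w = 0^p 1^{p+p!+1}. Since p ≠ (p+p!+1)-1 = p+p!, w ∈ L; and |w| ≥ p.
By the pumping lemma, w = xyz with |xy| ≤ p and |y| > 0.
Since the first p symbols of w are all 0's and |xy| ≤ p, y lies entirely in the leading 0-block: y = 0^k for some k with 1 ≤ k ≤ p.
Since 1 ≤ k ≤ p, k divides p!; set t = 1 + p!/k. Then xy^t z has p + (p!/k)·k = p + p! copies of 0. Now the 0-count is p+p! and (1-count)-1 = (p+p!+1)-1 = p+p!, so i ≠ j-1 fails. So xy^t z = 0^{p+p!} 1^{p+p!+1} ∉ L.
This is a contradiction; hence L is not regular.

0^{p+p!} 1^{p+p!+1}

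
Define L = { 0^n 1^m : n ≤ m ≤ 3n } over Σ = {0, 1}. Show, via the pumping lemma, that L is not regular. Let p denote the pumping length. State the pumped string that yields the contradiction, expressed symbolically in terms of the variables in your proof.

0^{p+k} 1^p

Toward a contradiction, assume L is regular with pumping length p.
Take w = 0^p 1^p ∈ L (since p ≤ p ≤ 3p), with |w| = 2p ≥ p.
By the pumping lemma, w = xyz with |xy| ≤ p and y is nonempty.
Because |xy| ≤ p and w begins with p copies of 0, we have y = 0^k with 1 ≤ k ≤ p.
Pump with i = 2: xy^2z = 0^{p+k} 1^p. Now n = p+k > p = m, so the condition n ≤ m fails. Thus xy^2z ∉ L.
This contradicts the pumping lemma, so L is not regular.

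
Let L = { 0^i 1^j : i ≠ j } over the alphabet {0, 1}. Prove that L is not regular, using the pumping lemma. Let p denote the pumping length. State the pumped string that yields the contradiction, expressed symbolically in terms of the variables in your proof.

Assume L is regular. Let p be the pumping length given by the pumping lemma.
Choose w = 0^p 1^{p+p!}. Since p ≠ p+p!, w ∈ L; and |w| ≥ p.
By the pumping lemma, w = xyz with |xy| ≤ p and |y| ≥ 1.
The first p characters of w are 0's, so xy (and hence y) consists only of 0's. Write y = 0^k, 1 ≤ k ≤ p.
Since 1 ≤ k ≤ p, k divides p!; set t = 1 + p!/k. Then xy^t z has p + (p!/k)·k = p + p! copies of 0. Now the 0-count equals the 1-count, so i ≠ j fails. So xy^t z = 0^{p+p!} 1^{p+p!} ∉ L.
This is a contradiction; hence L is not regular.

0^{p+p!} 1^{p+p!}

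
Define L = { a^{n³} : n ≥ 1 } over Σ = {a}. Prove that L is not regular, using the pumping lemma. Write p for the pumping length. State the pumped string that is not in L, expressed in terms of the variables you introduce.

Assume L is regular; let p be its pumping constant.
Take w = a^{p³} ∈ L with |w| = p³ ≥ p.
Write w = xyz as guaranteed by the lemma, with |xy| ≤ p and |y| ≥ 1.
Then y = a^k for some k with 1 ≤ k ≤ p.
Pump with i = 2: xy^2z = a^{p³+k}. Since 1 ≤ k ≤ p, p³ < p³+k ≤ p³+p < p³+3p²+3p+1 = (p+1)³, so p³+k is not a perfect cube. So xy^2z ∉ L.
This contradicts the pumping lemma, so L is not regular.

a^{p³+k}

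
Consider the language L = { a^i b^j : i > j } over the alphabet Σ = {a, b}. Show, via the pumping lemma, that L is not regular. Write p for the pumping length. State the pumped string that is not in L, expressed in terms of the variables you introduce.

a^{p+1-k} b^p

Toward a contradiction, assume L is regular with pumping length p.
Choose w = a^{p+1} b^p ∈ L, with |w| = 2p+1 ≥ p.
By the pumping lemma, w = xyz with |xy| ≤ p and |y| ≥ 1.
Since the first p symbols of w are all a's and |xy| ≤ p, y lies entirely in the leading a-block: y = a^k for some k with 1 ≤ k ≤ p.
Consider xy^0z = xz = a^{p+1-k} b^p. Since k ≥ 1, the a-count p+1-k is at most p, so i > j fails; thus xz ∉ L.
This contradicts the pumping lemma, so L is not regular.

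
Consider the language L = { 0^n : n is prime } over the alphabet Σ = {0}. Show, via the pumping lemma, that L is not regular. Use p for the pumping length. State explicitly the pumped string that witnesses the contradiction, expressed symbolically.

Assume L is regular; let p be its pumping constant.
Let q be a prime with q ≥ p+2 (infinitely many primes exist), and take w = 0^q ∈ L with |w| = q ≥ p.
By the pumping lemma, w = xyz with |xy| ≤ p and y is nonempty.
Then y = 0^k for some k with 1 ≤ k ≤ p.
Since 1 ≤ k ≤ p, |xz| = q-k. Pump with i = q+1: |xy^{q+1}z| = (q-k)+(q+1)k = q+qk = q(1+k), which is composite (both factors ≥ 2). So xy^{q+1}z = 0^{q(1+k)} ∉ L.
This is a contradiction; hence L is not regular.

0^{q(1+k)}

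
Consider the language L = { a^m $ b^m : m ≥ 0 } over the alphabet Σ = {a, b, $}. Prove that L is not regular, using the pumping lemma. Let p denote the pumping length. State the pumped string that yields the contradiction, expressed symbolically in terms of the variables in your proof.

Toward a contradiction, assume L is regular with pumping length p.
Take w = a^p $ b^p ∈ L with |w| = 2p+1 ≥ p.
The pumping lemma gives a decomposition w = xyz where |xy| ≤ p and y is nonempty.
The first p characters of w are a's, so xy (and hence y) consists only of a's. Write y = a^k, 1 ≤ k ≤ p.
Pump with i = 2: xy^2z = a^{p+k} $ b^p, which would require p+k = p. But k ≥ 1, so xy^2z ∉ L.
This contradicts the pumping lemma, so L is not regular.

a^{p+k} $ b^p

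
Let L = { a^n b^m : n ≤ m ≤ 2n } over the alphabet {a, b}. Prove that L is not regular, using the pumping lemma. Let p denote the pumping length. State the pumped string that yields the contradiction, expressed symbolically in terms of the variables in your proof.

Assume L is regular; let p be its pumping constant.
Take w = a^p b^p ∈ L (since p ≤ p ≤ 2p), with |w| = 2p ≥ p.
The pumping lemma gives a decomposition w = xyz where |xy| ≤ p and y is nonempty.
Because |xy| ≤ p and w begins with p copies of a, we have y = a^k with 1 ≤ k ≤ p.
Pump with i = 2: xy^2z = a^{p+k} b^p. Now n = p+k > p = m, so the condition n ≤ m fails. Thus xy^2z ∉ L.
This contradicts the pumping lemma, so L is not regular.

a^{p+k} b^p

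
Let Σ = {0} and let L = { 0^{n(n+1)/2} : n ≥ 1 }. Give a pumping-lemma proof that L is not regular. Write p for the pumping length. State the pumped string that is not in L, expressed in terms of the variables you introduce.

Assume L is regular. Let p be the pumping length given by the pumping lemma.
Take w = 0^{p(p+1)/2} ∈ L with |w| = p(p+1)/2 ≥ p.
By the pumping lemma, w = xyz with |xy| ≤ p and y is nonempty.
Then y = 0^k for some k with 1 ≤ k ≤ p.
Pump with i = 2: xy^2z = 0^{p(p+1)/2+k}. Since 1 ≤ k ≤ p, p(p+1)/2 < p(p+1)/2+k ≤ p(p+1)/2+p < (p+1)(p+2)/2, so p(p+1)/2+k is strictly between consecutive triangular numbers. So xy^2z ∉ L.
This contradicts the pumping lemma, so L is not regular.

0^{p(p+1)/2+k}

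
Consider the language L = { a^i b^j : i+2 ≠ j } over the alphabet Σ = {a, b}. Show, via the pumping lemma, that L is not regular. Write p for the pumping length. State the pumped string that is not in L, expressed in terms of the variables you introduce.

a^{p+p!} b^{p+p!+2}

Toward a contradiction, assume L is regular with pumping length p.
Choose w = a^p b^{p+p!+2}. Since p ≠ (p+p!+2)-2 = p+p!, w ∈ L; and |w| ≥ p.
Write w = xyz as guaranteed by the lemma, with |xy| ≤ p and |y| ≥ 1.
The first p characters of w are a's, so xy (and hence y) consists only of a's. Write y = a^k, 1 ≤ k ≤ p.
Since 1 ≤ k ≤ p, k divides p!; set t = 1 + p!/k. Then xy^t z has p + (p!/k)·k = p + p! copies of a. Now the a-count is p+p! and (b-count)-2 = (p+p!+2)-2 = p+p!, so i+2 ≠ j fails. So xy^t z = a^{p+p!} b^{p+p!+2} ∉ L.
This contradicts the pumping lemma, so L is not regular.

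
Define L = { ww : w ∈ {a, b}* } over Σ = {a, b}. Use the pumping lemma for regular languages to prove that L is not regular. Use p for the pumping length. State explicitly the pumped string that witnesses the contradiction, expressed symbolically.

Assume L is regular; let p be its pumping constant.
Take w = a^p b^p a^p b^p = uu where u = a^pb^p; then w ∈ L and |w| = 4p ≥ p.
By the pumping lemma, w = xyz with |xy| ≤ p and y is nonempty.
Because |xy| ≤ p and w begins with p copies of a, we have y = a^k with 1 ≤ k ≤ p.
Pump with i = 2: xy^2z = a^{p+k} b^p a^p b^p, of length 4p+k. Suppose this equals vv. The string starts with a and ends with b, so v does too; thus the boundary between the two copies of v is a b→a transition. There is exactly one such transition, at position 2p+k, so |v| = 2p+k and |vv| = 4p+2k ≠ 4p+k since k ≥ 1. So xy^2z ∉ L.
This is a contradiction; hence L is not regular.

a^{p+k} b^p a^p b^p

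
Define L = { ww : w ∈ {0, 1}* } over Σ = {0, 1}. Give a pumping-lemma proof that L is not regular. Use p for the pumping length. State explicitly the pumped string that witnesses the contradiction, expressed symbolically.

0^{p+k} 1^p 0^p 1^p

Assume L is regular; let p be its pumping constant.
Take w = 0^p 1^p 0^p 1^p = uu where u = 0^p1^p; then w ∈ L and |w| = 4p ≥ p.
The pumping lemma gives a decomposition w = xyz where |xy| ≤ p and y is nonempty.
The first p characters of w are 0's, so xy (and hence y) consists only of 0's. Write y = 0^k, 1 ≤ k ≤ p.
Pump with i = 2: xy^2z = 0^{p+k} 1^p 0^p 1^p, of length 4p+k. Suppose this equals vv. The string starts with 0 and ends with 1, so v does too; thus the boundary between the two copies of v is a 1→0 transition. There is exactly one such transition, at position 2p+k, so |v| = 2p+k and |vv| = 4p+2k ≠ 4p+k since k ≥ 1. So xy^2z ∉ L.
This is a contradiction; hence L is not regular.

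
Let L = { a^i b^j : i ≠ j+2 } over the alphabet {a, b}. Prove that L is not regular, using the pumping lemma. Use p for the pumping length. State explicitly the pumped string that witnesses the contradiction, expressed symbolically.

a^{p+p!} b^{p+p!-2}

Assume L is regular; let p be its pumping constant.
Choose w = a^p b^{p+p!-2}. Since p ≠ (p+p!-2)+2 = p+p!, w ∈ L; and |w| ≥ p.
By the pumping lemma, w = xyz with |xy| ≤ p and |y| > 0.
Since the first p symbols of w are all a's and |xy| ≤ p, y lies entirely in the leading a-block: y = a^k for some k with 1 ≤ k ≤ p.
Since 1 ≤ k ≤ p, k divides p!; set t = 1 + p!/k. Then xy^t z has p + (p!/k)·k = p + p! copies of a. Now the a-count is p+p! and (b-count)+2 = (p+p!-2)+2 = p+p!, so i ≠ j+2 fails. So xy^t z = a^{p+p!} b^{p+p!-2} ∉ L.
This contradicts the pumping lemma, so L is not regular.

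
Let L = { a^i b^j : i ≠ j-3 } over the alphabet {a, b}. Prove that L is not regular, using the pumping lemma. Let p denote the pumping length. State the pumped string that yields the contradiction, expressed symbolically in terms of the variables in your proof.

Suppose for contradiction that L is regular, and let p be the pumping length.
Choose w = a^p b^{p+p!+3}. Since p ≠ (p+p!+3)-3 = p+p!, w ∈ L; and |w| ≥ p.
The pumping lemma gives a decomposition w = xyz where |xy| ≤ p and |y| > 0.
The first p characters of w are a's, so xy (and hence y) consists only of a's. Write y = a^k, 1 ≤ k ≤ p.
Since 1 ≤ k ≤ p, k divides p!; set t = 1 + p!/k. Then xy^t z has p + (p!/k)·k = p + p! copies of a. Now the a-count is p+p! and (b-count)-3 = (p+p!+3)-3 = p+p!, so i ≠ j-3 fails. So xy^t z = a^{p+p!} b^{p+p!+3} ∉ L.
Contradiction. Therefore L is not regular.

a^{p+p!} b^{p+p!+3}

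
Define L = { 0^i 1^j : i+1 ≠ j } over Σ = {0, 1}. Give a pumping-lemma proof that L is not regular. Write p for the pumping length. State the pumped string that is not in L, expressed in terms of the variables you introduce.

Suppose for contradiction that L is regular, and let p be the pumping length.
Choose w = 0^p 1^{p+p!+1}. Since p ≠ (p+p!+1)-1 = p+p!, w ∈ L; and |w| ≥ p.
By the pumping lemma, w = xyz with |xy| ≤ p and |y| ≥ 1.
The first p characters of w are 0's, so xy (and hence y) consists only of 0's. Write y = 0^k, 1 ≤ k ≤ p.
Since 1 ≤ k ≤ p, k divides p!; set t = 1 + p!/k. Then xy^t z has p + (p!/k)·k = p + p! copies of 0. Now the 0-count is p+p! and (1-count)-1 = (p+p!+1)-1 = p+p!, so i+1 ≠ j fails. So xy^t z = 0^{p+p!} 1^{p+p!+1} ∉ L.
This contradicts the pumping lemma, so L is not regular.

0^{p+p!} 1^{p+p!+1}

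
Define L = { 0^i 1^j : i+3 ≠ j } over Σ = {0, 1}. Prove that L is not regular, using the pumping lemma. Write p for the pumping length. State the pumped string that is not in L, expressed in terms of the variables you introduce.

Assume L is regular; let p be its pumping constant.
Choose w = 0^p 1^{p+p!+3}. Since p ≠ (p+p!+3)-3 = p+p!, w ∈ L; and |w| ≥ p.
Write w = xyz as guaranteed by the lemma, with |xy| ≤ p and |y| > 0.
The first p characters of w are 0's, so xy (and hence y) consists only of 0's. Write y = 0^k, 1 ≤ k ≤ p.
Since 1 ≤ k ≤ p, k divides p!; set t = 1 + p!/k. Then xy^t z has p + (p!/k)·k = p + p! copies of 0. Now the 0-count is p+p! and (1-count)-3 = (p+p!+3)-3 = p+p!, so i+3 ≠ j fails. So xy^t z = 0^{p+p!} 1^{p+p!+3} ∉ L.
This is a contradiction; hence L is not regular.

0^{p+p!} 1^{p+p!+3}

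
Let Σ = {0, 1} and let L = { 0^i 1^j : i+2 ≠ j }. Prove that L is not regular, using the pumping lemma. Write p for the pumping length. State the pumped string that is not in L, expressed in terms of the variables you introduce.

0^{p+p!} 1^{p+p!+2}

Suppose for contradiction that L is regular, and let p be the pumping length.
Choose w = 0^p 1^{p+p!+2}. Since p ≠ (p+p!+2)-2 = p+p!, w ∈ L; and |w| ≥ p.
By the pumping lemma, w = xyz with |xy| ≤ p and y is nonempty.
Since the first p symbols of w are all 0's and |xy| ≤ p, y lies entirely in the leading 0-block: y = 0^k for some k with 1 ≤ k ≤ p.
Since 1 ≤ k ≤ p, k divides p!; set t = 1 + p!/k. Then xy^t z has p + (p!/k)·k = p + p! copies of 0. Now the 0-count is p+p! and (1-count)-2 = (p+p!+2)-2 = p+p!, so i+2 ≠ j fails. So xy^t z = 0^{p+p!} 1^{p+p!+2} ∉ L.
This is a contradiction; hence L is not regular.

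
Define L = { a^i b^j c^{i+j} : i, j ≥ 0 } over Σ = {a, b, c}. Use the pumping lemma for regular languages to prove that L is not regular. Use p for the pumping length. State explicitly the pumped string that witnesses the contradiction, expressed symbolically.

a^{p+k} b^p c^{2p}

Suppose for contradiction that L is regular, and let p be the pumping length.
Take w = a^p b^p c^{2p} ∈ L (with i=j=p, i+j=2p), |w| = 4p ≥ p.
Write w = xyz as guaranteed by the lemma, with |xy| ≤ p and y is nonempty.
Because |xy| ≤ p and w begins with p copies of a, we have y = a^k with 1 ≤ k ≤ p.
Consider xy^2z = a^{p+k} b^p c^{2p}. Now the a- and b-counts sum to 2p+k, but the c-count is 2p ≠ 2p+k. So xy^2z ∉ L.
This is a contradiction; hence L is not regular.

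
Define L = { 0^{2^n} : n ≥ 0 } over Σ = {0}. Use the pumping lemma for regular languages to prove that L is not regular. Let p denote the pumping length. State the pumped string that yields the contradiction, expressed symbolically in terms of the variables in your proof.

Assume L is regular; let p be its pumping constant.
Take w = 0^{2^p} ∈ L with |w| = 2^p ≥ p.
The pumping lemma gives a decomposition w = xyz where |xy| ≤ p and |y| ≥ 1.
Then y = 0^k for some k with 1 ≤ k ≤ p.
Pump with i = 2: xy^2z = 0^{2^p+k}. Since 1 ≤ k ≤ p < 2^p, we have 2^p < 2^p+k < 2^{p+1}, so 2^p+k is not a power of 2. So xy^2z ∉ L.
Contradiction. Therefore L is not regular.

0^{2^p+k}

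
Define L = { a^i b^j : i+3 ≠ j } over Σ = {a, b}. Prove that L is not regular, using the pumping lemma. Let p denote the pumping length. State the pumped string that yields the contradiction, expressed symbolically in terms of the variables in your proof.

Assume L is regular; let p be its pumping constant.
Choose w = a^p b^{p+p!+3}. Since p ≠ (p+p!+3)-3 = p+p!, w ∈ L; and |w| ≥ p.
By the pumping lemma, w = xyz with |xy| ≤ p and |y| ≥ 1.
Since the first p symbols of w are all a's and |xy| ≤ p, y lies entirely in the leading a-block: y = a^k for some k with 1 ≤ k ≤ p.
Since 1 ≤ k ≤ p, k divides p!; set t = 1 + p!/k. Then xy^t z has p + (p!/k)·k = p + p! copies of a. Now the a-count is p+p! and (b-count)-3 = (p+p!+3)-3 = p+p!, so i+3 ≠ j fails. So xy^t z = a^{p+p!} b^{p+p!+3} ∉ L.
This contradicts the pumping lemma, so L is not regular.

a^{p+p!} b^{p+p!+3}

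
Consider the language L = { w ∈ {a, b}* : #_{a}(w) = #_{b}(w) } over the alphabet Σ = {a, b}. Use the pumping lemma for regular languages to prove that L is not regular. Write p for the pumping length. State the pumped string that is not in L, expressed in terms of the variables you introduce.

Suppose for contradiction that L is regular, and let p be the pumping length.
Choose w = a^p b^p ∈ L with |w| = 2p ≥ p.
By the pumping lemma, w = xyz with |xy| ≤ p and |y| > 0.
Since the first p symbols of w are all a's and |xy| ≤ p, y lies entirely in the leading a-block: y = a^k for some k with 1 ≤ k ≤ p.
Pump with i = 2: xy^2z = a^{p+k} b^p has p+k occurrences of a but only p of b. Since k ≥ 1 the counts differ, so xy^2z ∉ L.
This is a contradiction; hence L is not regular.

a^{p+k} b^p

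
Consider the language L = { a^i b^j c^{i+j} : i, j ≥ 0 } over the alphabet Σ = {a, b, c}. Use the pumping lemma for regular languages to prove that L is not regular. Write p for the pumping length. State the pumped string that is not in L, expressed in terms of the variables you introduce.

a^{p+k} b^p c^{2p}

Suppose for contradiction that L is regular, and let p be the pumping length.
Take w = a^p b^p c^{2p} ∈ L (with i=j=p, i+j=2p), |w| = 4p ≥ p.
Write w = xyz as guaranteed by the lemma, with |xy| ≤ p and |y| ≥ 1.
Since the first p symbols of w are all a's and |xy| ≤ p, y lies entirely in the leading a-block: y = a^k for some k with 1 ≤ k ≤ p.
Consider xy^2z = a^{p+k} b^p c^{2p}. Now the a- and b-counts sum to 2p+k, but the c-count is 2p ≠ 2p+k. So xy^2z ∉ L.
Contradiction. Therefore L is not regular.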